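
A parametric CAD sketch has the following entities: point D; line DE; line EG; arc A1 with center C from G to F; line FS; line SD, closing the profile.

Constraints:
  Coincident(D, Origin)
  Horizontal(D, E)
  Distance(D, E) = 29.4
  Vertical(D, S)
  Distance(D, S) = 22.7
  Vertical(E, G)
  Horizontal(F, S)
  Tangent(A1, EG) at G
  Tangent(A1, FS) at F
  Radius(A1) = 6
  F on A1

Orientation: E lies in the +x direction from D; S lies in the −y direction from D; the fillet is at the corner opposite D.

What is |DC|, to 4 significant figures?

28.75

D is at the origin; DE is horizontal with |DE| = 29.4 and E on the +x side, so E = (29.40, 0.000). D and S share the same x with |DS| = 22.7 and S on the −y side, so S = (0.000, -22.70). The virtual corner opposite D is at (29.40, -22.70). A1 meets EG tangentially, so CG is at right angles to EG and the tangent condition forces CF to be normal to FS, with radius 6.0, so the center C sits 6.0 in from both sides at C = (23.40, -16.70). Then |DC| = |C − D| = 28.75.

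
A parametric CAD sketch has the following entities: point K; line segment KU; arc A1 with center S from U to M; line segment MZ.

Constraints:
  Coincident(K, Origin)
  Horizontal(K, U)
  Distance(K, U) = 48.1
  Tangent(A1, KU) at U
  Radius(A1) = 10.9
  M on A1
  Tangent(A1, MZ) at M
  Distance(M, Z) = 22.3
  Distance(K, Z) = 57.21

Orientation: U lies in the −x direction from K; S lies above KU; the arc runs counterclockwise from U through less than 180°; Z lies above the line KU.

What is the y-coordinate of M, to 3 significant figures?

14.4

K is at the origin; KU is horizontal with |KU| = 48.1 and U on the −x side, so U = (-48.1, 0.00). A1 meets KU tangentially, so SU is at right angles to KU, so S = U + (0, 10.9) = (-48.1, 10.9). Since SM ⟂ MZ (tangency), |SZ| = √(10.9² + 22.3²) = 24.8 regardless of where M sits on A1. So Z lies on both circle(K, 57.21) and circle(S, 24.8); the above-KU intersection is Z = (-44.9, 35.5). M is the foot of the tangent from Z: M = (-37.8, 14.4).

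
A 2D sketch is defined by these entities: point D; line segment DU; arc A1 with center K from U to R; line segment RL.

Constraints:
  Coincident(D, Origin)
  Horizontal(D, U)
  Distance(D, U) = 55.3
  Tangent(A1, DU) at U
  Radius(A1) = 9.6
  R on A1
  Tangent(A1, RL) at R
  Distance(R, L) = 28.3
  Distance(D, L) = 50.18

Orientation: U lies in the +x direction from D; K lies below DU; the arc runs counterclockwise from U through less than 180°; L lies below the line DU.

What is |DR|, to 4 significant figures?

46.65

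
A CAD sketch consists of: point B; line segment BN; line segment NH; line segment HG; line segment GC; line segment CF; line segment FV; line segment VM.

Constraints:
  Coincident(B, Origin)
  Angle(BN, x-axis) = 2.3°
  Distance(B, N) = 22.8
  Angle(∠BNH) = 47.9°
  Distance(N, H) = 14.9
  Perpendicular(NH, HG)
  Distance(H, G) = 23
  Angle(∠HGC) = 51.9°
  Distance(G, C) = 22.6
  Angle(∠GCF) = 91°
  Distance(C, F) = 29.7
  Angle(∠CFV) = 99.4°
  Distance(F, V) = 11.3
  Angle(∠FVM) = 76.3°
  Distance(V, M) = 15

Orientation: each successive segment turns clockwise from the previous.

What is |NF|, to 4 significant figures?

20.98

B is at the origin; BN runs at 2.3° with length 22.8, so N = (22.78, 0.9150). ∠BNH = 47.9° gives NH at -129.8° from the x-axis; with |NH| = 14.9, H = (13.24, -10.53). The perpendicularity gives HG at right angles to NH, so HG runs at 140.2°; with |HG| = 23.0, G = (-4.427, 4.190). ∠HGC = 51.9° gives GC at 12.10° from the x-axis; with |GC| = 22.6, C = (17.67, 8.927). ∠GCF = 91.0° gives CF at -76.90° from the x-axis; with |CF| = 29.7, F = (24.40, -20.00). Then |NF| = |F − N| = 20.98.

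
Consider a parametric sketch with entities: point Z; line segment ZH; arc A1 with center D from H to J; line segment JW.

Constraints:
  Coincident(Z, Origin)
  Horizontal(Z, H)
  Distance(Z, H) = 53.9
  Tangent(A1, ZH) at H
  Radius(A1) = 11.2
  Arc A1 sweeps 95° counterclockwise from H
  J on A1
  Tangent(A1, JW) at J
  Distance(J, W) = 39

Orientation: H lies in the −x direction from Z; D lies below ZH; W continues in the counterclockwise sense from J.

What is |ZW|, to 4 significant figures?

80.03

Z is at the origin; Z and H share the same y with |ZH| = 53.9 and H on the −x side, so H = (-53.90, 0.000). The tangent condition forces DH to be normal to ZH, so D = H + (0, -11.2) = (-53.90, -11.20). On A1, H sits at bearing 90° from D; a 95° counterclockwise sweep puts J at bearing 185°, so J = D + 11.2·(cos 185°, sin 185°) = (-65.06, -12.18). Since A1 is tangent to JW there, DJ ⟂ JW, so JW runs along (−sin 185°, cos 185°); with |JW| = 39.0, W = (-61.66, -51.03). Then |ZW| = |W − Z| = 80.03.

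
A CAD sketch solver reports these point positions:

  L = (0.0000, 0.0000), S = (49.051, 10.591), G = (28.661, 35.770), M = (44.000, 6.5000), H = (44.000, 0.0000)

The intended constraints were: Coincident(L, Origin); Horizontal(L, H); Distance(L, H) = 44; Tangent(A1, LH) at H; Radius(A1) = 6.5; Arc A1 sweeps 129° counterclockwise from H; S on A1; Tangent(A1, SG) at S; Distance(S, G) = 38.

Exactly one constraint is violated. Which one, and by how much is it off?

Distance(S, G) = 38 — off by 5.60.

L = (0.00, 0.00) ✓; L.y = 0.00, H.y = 0.00 ✓; |LH| = 44.00 ✓; ∠(MH, HL) = 90.00° ✓; |MH| = 6.500 ✓; bearing(M→S) − bearing(M→H) = 129.0° ✓; |MS| = 6.500 ✓; ∠(MS, SG) = 90.00° ✓; |SG| = 32.40 ✗.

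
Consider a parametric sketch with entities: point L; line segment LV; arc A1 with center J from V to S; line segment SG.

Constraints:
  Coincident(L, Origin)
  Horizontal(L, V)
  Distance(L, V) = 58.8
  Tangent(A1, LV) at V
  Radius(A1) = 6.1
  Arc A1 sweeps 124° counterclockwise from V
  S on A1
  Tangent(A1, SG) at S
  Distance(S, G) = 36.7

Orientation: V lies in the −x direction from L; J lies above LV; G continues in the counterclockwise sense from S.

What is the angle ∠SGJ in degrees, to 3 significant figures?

9.44°

L is at the origin; LV is horizontal with |LV| = 58.8 and V on the −x side, so V = (-58.8, 0.00). A1 meets LV tangentially, so JV is at right angles to LV, so J = V + (0, 6.1) = (-58.8, 6.10). On A1, V sits at bearing -90° from J; a 124° counterclockwise sweep puts S at bearing 34°, so S = J + 6.1·(cos 34°, sin 34°) = (-53.7, 9.51). Since A1 is tangent to SG there, JS ⟂ SG, so SG runs along (−sin 34°, cos 34°); with |SG| = 36.7, G = (-74.3, 39.9). Then cos ∠SGJ = GS·GJ / (|GS||GJ|), giving 9.44°.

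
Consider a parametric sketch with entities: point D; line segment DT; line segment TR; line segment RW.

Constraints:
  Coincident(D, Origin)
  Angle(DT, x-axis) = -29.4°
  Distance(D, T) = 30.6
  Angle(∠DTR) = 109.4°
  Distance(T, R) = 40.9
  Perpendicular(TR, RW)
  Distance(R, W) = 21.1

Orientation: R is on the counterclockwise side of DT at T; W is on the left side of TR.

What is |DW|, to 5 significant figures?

51.651

D is at the origin; DT runs at -29.4° with length 30.6, so T = 30.6·(cos -29.4°, sin -29.4°) = (26.659, -15.022). ∠DTR = 109.4°, so TR runs at -29.4° + (180° − 109.4°) = 41.200° from the x-axis; with |TR| = 40.9, R = T + 40.9·(cos 41.200°, sin 41.200°) = (57.433, 11.919). TR is perpendicular to RW; with |RW| = 21.1 on the left of TR, W = R + 21.1·(-0.65869, 0.75241) = (43.535, 27.795). Then |DW| = |W − D| = 51.651.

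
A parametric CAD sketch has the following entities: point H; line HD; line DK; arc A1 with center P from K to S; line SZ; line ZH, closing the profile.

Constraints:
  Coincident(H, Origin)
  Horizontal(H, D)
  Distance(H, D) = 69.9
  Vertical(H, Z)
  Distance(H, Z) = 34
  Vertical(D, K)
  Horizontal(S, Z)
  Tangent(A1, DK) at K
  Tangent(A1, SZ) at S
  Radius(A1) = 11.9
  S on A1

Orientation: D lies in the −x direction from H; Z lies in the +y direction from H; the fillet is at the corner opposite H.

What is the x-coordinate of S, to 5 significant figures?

-58.000

The virtual corner opposite H is at (-69.900, 34.000). Tangency of A1 to DK means the radius PK is perpendicular to DK and A1 meets SZ tangentially, so PS is at right angles to SZ, with radius 11.9, so the center P sits 11.9 in from both sides at P = (-58.000, 22.100). That places the tangent points at K = (-69.900, 22.100) on DK and S = (-58.000, 34.000) on SZ. So S.x = -58.000.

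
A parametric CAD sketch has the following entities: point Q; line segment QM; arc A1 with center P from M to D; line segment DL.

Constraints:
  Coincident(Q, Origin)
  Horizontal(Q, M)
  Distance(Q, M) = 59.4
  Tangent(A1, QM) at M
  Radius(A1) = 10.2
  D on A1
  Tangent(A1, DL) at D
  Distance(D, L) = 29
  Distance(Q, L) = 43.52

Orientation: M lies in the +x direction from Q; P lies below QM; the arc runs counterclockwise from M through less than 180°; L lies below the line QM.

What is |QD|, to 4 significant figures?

51.39

Checks: |QM| = 59.40 ✓; |PD| = 10.20 ✓; ∠(PD, DL) = 90.00° ✓; |DL| = 29.00 ✓; |QL| = 43.52 ✓.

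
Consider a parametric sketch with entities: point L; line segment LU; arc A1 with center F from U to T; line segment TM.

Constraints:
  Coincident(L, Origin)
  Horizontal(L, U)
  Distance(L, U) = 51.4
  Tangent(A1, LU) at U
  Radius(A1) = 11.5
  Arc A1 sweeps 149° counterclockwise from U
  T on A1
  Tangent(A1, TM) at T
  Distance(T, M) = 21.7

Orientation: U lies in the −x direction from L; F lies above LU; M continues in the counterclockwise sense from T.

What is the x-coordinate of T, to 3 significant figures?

-45.5

L is at the origin; L and U share the same y with |LU| = 51.4 and U on the −x side, so U = (-51.4, 0.00). Since A1 is tangent to LU there, FU ⟂ LU, so F = U + (0, 11.5) = (-51.4, 11.5). On A1, U sits at bearing -90° from F; a 149° counterclockwise sweep puts T at bearing 59°, so T = F + 11.5·(cos 59°, sin 59°) = (-45.5, 21.4). So T.x = -45.5.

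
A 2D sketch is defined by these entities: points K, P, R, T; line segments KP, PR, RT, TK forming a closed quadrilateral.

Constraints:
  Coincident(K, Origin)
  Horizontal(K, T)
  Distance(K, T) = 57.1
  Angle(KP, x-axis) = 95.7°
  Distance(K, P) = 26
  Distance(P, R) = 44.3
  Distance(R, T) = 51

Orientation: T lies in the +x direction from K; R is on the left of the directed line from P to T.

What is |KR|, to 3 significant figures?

59.3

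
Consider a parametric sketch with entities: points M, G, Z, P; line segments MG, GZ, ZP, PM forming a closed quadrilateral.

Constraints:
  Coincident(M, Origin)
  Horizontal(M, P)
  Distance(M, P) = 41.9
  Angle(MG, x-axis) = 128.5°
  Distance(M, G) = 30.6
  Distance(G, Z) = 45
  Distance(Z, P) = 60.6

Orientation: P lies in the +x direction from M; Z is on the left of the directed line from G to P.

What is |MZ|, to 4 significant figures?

55.91

Checks: |GZ| = 45.00 ✓; |ZP| = 60.60 ✓.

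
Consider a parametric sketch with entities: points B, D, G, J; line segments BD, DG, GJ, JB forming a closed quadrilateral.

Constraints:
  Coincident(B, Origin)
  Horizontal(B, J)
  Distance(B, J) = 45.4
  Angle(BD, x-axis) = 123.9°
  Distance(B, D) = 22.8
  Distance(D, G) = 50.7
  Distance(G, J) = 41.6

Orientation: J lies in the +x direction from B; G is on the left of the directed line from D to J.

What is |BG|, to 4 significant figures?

52.04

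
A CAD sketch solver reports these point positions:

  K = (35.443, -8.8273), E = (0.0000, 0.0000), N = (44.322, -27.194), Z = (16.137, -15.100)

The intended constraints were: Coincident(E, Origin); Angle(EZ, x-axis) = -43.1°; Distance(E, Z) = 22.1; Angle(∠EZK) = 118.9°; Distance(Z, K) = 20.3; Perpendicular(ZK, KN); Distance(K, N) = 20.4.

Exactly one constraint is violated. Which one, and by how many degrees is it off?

Perpendicular(ZK, KN) — off by 7.80°.

E = (0.00, 0.00) ✓; EZ at -43.10° ✓; |EZ| = 22.10 ✓; ∠EZK = 118.9° ✓; |ZK| = 20.30 ✓; ∠(ZK, KN) = 82.20° ✗; |KN| = 20.40 ✓.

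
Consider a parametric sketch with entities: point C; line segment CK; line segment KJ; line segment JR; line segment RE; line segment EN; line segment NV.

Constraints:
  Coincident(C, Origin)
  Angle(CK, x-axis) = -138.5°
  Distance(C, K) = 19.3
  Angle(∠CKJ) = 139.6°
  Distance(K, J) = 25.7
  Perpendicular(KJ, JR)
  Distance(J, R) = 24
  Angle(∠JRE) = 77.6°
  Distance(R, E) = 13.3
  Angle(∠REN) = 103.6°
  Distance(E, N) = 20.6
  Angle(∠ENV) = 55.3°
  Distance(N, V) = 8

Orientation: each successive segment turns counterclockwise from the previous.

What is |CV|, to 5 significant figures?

34.483

C is at the origin; CK runs at -138.5° with length 19.3, so K = (-14.455, -12.789). ∠CKJ = 139.6° gives KJ at -98.100° from the x-axis; with |KJ| = 25.7, J = (-18.076, -38.232). The perpendicularity gives JR at right angles to KJ, so JR runs at -8.1000°; with |JR| = 24.0, R = (5.6846, -41.614). ∠JRE = 77.6° gives RE at 94.300° from the x-axis; with |RE| = 13.3, E = (4.6873, -28.351). ∠REN = 103.6° gives EN at 170.70° from the x-axis; with |EN| = 20.6, N = (-15.642, -25.022). ∠ENV = 55.3° gives NV at -64.600° from the x-axis; with |NV| = 8.0, V = (-12.210, -32.249). Then |CV| = |V − C| = 34.483.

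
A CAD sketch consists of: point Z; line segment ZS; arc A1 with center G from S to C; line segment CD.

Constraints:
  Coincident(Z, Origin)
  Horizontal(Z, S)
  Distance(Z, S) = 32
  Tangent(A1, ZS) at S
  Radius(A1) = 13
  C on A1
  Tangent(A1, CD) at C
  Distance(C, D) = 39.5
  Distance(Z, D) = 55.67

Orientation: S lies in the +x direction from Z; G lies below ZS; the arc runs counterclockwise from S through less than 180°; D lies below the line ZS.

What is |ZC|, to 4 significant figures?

22.98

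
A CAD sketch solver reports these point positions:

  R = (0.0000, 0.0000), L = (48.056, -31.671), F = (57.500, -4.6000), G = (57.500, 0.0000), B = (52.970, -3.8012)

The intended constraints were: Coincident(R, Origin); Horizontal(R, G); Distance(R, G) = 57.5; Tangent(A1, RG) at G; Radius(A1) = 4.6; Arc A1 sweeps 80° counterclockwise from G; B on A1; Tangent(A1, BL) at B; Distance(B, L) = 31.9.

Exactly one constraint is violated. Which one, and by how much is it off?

Distance(B, L) = 31.9 — off by 3.60.

R = (0.00, 0.00) ✓; R.y = 0.00, G.y = 0.00 ✓; |RG| = 57.50 ✓; ∠(FG, GR) = 90.00° ✓; |FG| = 4.600 ✓; bearing(F→B) − bearing(F→G) = 80.00° ✓; |FB| = 4.600 ✓; ∠(FB, BL) = 90.00° ✓; |BL| = 28.30 ✗.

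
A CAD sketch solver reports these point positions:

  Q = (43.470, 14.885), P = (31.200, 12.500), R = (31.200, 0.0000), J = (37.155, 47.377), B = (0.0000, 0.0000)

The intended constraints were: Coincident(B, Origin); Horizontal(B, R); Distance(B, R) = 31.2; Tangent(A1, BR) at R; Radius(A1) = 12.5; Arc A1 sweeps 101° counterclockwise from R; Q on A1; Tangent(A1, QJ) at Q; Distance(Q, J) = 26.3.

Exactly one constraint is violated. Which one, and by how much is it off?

Distance(Q, J) = 26.3 — off by 6.80.

B = (0.00, 0.00) ✓; B.y = 0.00, R.y = 0.00 ✓; |BR| = 31.20 ✓; ∠(PR, RB) = 90.00° ✓; |PR| = 12.50 ✓; bearing(P→Q) − bearing(P→R) = 101.0° ✓; |PQ| = 12.50 ✓; ∠(PQ, QJ) = 90.00° ✓; |QJ| = 33.10 ✗.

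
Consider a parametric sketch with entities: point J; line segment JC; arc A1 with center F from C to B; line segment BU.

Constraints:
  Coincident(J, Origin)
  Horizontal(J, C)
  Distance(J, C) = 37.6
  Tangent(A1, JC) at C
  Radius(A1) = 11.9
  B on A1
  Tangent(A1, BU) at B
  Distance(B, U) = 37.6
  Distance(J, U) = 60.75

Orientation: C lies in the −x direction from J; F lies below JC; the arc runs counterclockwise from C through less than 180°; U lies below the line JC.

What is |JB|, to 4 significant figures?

51.27

Checks: |FB| = 11.90 ✓; ∠(FB, BU) = 90.00° ✓; |BU| = 37.60 ✓; |JU| = 60.75 ✓.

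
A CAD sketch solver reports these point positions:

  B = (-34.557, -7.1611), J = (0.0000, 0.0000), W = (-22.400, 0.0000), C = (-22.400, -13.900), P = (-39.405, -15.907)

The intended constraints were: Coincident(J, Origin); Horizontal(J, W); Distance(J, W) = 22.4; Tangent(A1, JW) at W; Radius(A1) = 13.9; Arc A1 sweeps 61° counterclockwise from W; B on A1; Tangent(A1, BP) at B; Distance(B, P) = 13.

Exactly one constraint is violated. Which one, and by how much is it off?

Distance(B, P) = 13 — off by 3.00.

J = (0.00, 0.00) ✓; J.y = 0.00, W.y = 0.00 ✓; |JW| = 22.40 ✓; ∠(CW, WJ) = 90.00° ✓; |CW| = 13.90 ✓; bearing(C→B) − bearing(C→W) = 61.00° ✓; |CB| = 13.90 ✓; ∠(CB, BP) = 90.00° ✓; |BP| = 10.00 ✗.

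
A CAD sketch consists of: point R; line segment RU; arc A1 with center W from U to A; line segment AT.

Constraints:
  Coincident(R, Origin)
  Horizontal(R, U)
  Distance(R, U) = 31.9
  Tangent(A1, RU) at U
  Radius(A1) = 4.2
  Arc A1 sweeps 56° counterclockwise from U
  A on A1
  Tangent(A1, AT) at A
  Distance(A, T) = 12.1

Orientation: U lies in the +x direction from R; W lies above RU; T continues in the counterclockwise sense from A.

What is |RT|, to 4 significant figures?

43.79

R is at the origin; R and U share the same y with |RU| = 31.9 and U on the +x side, so U = (31.90, 0.000). The tangent condition forces WU to be normal to RU, so W = U + (0, 4.2) = (31.90, 4.200). On A1, U sits at bearing -90° from W; a 56° counterclockwise sweep puts A at bearing -34°, so A = W + 4.2·(cos -34°, sin -34°) = (35.38, 1.851). Since A1 is tangent to AT there, WA ⟂ AT, so AT runs along (−sin -34°, cos -34°); with |AT| = 12.1, T = (42.15, 11.88). Then |RT| = |T − R| = 43.79.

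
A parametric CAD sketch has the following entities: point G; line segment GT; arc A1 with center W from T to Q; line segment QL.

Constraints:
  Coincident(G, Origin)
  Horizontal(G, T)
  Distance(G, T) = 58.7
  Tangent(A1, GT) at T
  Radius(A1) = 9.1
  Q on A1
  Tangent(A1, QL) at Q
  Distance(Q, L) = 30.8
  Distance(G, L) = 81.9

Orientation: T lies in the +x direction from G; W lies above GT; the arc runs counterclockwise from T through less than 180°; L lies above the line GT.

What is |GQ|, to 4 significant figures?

68.12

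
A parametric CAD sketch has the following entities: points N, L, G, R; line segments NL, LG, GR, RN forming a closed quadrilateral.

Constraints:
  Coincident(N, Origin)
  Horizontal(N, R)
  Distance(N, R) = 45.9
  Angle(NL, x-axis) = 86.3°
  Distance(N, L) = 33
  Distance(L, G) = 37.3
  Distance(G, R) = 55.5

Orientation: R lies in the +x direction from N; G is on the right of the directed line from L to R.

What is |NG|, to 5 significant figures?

9.8646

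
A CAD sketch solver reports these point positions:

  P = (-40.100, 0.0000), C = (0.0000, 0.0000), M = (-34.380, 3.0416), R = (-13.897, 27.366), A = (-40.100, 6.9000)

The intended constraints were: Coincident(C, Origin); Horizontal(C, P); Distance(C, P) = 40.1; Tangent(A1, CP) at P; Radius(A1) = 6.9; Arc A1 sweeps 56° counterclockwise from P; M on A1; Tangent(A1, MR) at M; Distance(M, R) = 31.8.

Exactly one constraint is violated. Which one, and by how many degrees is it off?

Tangent(A1, MR) at M — off by 6.10°.

C = (0.00, 0.00) ✓; C.y = 0.00, P.y = 0.00 ✓; |CP| = 40.10 ✓; ∠(AP, PC) = 90.00° ✓; |AP| = 6.900 ✓; bearing(A→M) − bearing(A→P) = 56.00° ✓; |AM| = 6.900 ✓; ∠(AM, MR) = 96.10° ✗; |MR| = 31.80 ✓.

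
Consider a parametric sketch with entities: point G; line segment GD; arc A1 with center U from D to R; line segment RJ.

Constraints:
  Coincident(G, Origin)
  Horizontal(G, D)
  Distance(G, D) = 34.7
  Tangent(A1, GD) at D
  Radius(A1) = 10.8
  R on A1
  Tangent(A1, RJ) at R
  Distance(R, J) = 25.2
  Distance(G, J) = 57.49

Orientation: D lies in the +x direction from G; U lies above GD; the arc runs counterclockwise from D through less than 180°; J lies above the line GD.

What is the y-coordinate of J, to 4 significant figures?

36.41

G is at the origin; G and D share the same y with |GD| = 34.7 and D on the +x side, so D = (34.70, 0.000). A1 meets GD tangentially, so UD is at right angles to GD, so U = D + (0, 10.8) = (34.70, 10.80). Since UR ⟂ RJ (tangency), |UJ| = √(10.8² + 25.2²) = 27.42 regardless of where R sits on A1. So J lies on both circle(G, 57.49) and circle(U, 27.42); the above-GD intersection is J = (44.49, 36.41). R is the foot of the tangent from J: R = (45.49, 11.23).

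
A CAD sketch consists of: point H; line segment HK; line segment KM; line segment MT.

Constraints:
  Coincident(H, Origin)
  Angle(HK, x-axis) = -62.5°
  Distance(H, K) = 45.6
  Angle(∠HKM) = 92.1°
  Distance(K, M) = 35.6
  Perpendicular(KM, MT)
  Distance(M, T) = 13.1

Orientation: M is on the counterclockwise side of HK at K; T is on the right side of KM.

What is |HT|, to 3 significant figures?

69.5

H is at the origin; HK runs at -62.5° with length 45.6, so K = 45.6·(cos -62.5°, sin -62.5°) = (21.1, -40.4). ∠HKM = 92.1°, so KM runs at -62.5° + (180° − 92.1°) = 25.4° from the x-axis; with |KM| = 35.6, M = K + 35.6·(cos 25.4°, sin 25.4°) = (53.2, -25.2). KM is perpendicular to MT; with |MT| = 13.1 on the right of KM, T = M + 13.1·(0.429, -0.903) = (58.8, -37.0). Then |HT| = |T − H| = 69.5.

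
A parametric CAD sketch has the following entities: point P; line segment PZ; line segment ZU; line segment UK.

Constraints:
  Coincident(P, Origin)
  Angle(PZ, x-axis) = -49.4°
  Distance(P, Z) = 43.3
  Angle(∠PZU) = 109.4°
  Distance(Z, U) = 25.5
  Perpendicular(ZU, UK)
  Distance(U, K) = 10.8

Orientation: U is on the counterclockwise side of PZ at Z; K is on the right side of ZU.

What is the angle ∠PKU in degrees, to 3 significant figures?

37.7°

P is at the origin; PZ runs at -49.4° with length 43.3, so Z = 43.3·(cos -49.4°, sin -49.4°) = (28.2, -32.9). ∠PZU = 109.4°, so ZU runs at -49.4° + (180° − 109.4°) = 21.2° from the x-axis; with |ZU| = 25.5, U = Z + 25.5·(cos 21.2°, sin 21.2°) = (52.0, -23.7). The perpendicularity gives UK at right angles to ZU; with |UK| = 10.8 on the right of ZU, K = U + 10.8·(0.362, -0.932) = (55.9, -33.7). Then cos ∠PKU = KP·KU / (|KP||KU|), giving 37.7°.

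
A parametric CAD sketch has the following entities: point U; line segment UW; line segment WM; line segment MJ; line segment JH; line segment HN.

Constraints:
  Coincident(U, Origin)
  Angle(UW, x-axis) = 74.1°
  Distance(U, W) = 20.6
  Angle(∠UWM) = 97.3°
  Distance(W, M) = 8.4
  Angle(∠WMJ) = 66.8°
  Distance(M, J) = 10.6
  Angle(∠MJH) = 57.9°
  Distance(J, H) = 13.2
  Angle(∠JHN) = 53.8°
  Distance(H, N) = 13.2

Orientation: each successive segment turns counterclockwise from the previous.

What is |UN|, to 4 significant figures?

24.62

U is at the origin; UW runs at 74.1° with length 20.6, so W = (5.644, 19.81). ∠UWM = 97.3° gives WM at 156.8° from the x-axis; with |WM| = 8.4, M = (-2.077, 23.12). ∠WMJ = 66.8° gives MJ at -90.00° from the x-axis; with |MJ| = 10.6, J = (-2.077, 12.52). ∠MJH = 57.9° gives JH at 32.10° from the x-axis; with |JH| = 13.2, H = (9.105, 19.54). ∠JHN = 53.8° gives HN at 158.3° from the x-axis; with |HN| = 13.2, N = (-3.160, 24.42). Then |UN| = |N − U| = 24.62.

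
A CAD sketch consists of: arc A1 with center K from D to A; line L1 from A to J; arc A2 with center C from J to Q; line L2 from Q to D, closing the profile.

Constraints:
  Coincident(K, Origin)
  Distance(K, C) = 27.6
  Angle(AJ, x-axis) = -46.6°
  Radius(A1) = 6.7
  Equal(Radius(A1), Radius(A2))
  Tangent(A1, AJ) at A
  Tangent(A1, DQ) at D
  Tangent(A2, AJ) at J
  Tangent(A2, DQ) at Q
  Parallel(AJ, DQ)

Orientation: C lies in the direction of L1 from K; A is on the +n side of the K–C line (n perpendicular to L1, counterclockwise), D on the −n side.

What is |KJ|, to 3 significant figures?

28.4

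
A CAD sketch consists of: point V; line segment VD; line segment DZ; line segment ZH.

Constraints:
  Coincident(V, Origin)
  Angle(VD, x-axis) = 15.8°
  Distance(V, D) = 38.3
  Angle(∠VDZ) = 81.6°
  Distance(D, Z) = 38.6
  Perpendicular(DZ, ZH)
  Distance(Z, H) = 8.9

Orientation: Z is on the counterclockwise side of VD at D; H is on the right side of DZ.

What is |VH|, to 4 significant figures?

57.26

V is at the origin; VD runs at 15.8° with length 38.3, so D = 38.3·(cos 15.8°, sin 15.8°) = (36.85, 10.43). ∠VDZ = 81.6°, so DZ runs at 15.8° + (180° − 81.6°) = 114.2° from the x-axis; with |DZ| = 38.6, Z = D + 38.6·(cos 114.2°, sin 114.2°) = (21.03, 45.64). DZ ⟂ ZH; with |ZH| = 8.9 on the right of DZ, H = Z + 8.9·(0.9121, 0.4099) = (29.15, 49.28). Then |VH| = |H − V| = 57.26.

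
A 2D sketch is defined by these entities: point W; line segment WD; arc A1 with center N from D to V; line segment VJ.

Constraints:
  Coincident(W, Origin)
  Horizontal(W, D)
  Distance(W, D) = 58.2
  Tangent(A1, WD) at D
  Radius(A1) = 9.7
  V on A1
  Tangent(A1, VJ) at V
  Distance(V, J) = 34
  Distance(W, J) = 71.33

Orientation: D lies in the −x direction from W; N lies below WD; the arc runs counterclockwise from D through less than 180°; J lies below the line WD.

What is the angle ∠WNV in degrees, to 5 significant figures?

168.98°

W is at the origin; WD is horizontal with |WD| = 58.2 and D on the −x side, so D = (-58.200, 0.0000). Tangency of A1 to WD means the radius ND is perpendicular to WD, so N = D + (0, -9.7) = (-58.200, -9.7000). Since NV ⟂ VJ (tangency), |NJ| = √(9.7² + 34.0²) = 35.357 regardless of where V sits on A1. So J lies on both circle(W, 71.33) and circle(N, 35.357); the below-WD intersection is J = (-55.389, -44.945). V is the foot of the tangent from J: V = (-67.287, -13.094).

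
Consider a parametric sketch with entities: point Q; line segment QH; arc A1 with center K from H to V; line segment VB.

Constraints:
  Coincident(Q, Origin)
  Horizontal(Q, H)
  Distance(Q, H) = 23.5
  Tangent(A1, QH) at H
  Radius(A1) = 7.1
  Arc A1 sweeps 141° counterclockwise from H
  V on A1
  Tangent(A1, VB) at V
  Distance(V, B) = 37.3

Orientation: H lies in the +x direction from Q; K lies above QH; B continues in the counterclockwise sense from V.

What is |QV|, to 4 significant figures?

30.68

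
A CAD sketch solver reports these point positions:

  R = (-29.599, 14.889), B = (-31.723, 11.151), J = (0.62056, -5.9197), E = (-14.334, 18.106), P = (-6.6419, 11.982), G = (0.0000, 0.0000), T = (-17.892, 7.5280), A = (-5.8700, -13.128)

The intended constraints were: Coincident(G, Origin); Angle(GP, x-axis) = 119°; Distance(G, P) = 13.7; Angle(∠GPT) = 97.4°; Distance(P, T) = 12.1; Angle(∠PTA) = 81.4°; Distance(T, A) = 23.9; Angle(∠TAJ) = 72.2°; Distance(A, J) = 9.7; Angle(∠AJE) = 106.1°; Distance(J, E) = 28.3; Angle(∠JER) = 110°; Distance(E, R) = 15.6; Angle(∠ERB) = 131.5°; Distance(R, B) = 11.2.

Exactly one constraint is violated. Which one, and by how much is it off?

Distance(R, B) = 11.2 — off by 6.90.

G = (0.00, 0.00) ✓; GP at 119.0° ✓; |GP| = 13.70 ✓; ∠GPT = 97.40° ✓; |PT| = 12.10 ✓; ∠PTA = 81.40° ✓; |TA| = 23.90 ✓; ∠TAJ = 72.20° ✓; |AJ| = 9.700 ✓; ∠AJE = 106.1° ✓; |JE| = 28.30 ✓; ∠JER = 110.0° ✓; |ER| = 15.60 ✓; ∠ERB = 131.5° ✓; |RB| = 4.299 ✗.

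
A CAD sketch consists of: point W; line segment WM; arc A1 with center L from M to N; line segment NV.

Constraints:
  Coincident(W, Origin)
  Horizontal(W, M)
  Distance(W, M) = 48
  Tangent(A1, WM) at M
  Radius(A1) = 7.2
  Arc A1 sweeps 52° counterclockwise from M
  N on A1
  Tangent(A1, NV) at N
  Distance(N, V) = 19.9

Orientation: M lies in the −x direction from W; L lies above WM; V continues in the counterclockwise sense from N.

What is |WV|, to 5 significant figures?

35.282

On A1, M sits at bearing -90° from L; a 52° counterclockwise sweep puts N at bearing -38°, so N = L + 7.2·(cos -38°, sin -38°) = (-42.326, 2.7672). Tangency of A1 to NV means the radius LN is perpendicular to NV, so NV runs along (−sin -38°, cos -38°); with |NV| = 19.9, V = (-30.075, 18.449). Then |WV| = |V − W| = 35.282.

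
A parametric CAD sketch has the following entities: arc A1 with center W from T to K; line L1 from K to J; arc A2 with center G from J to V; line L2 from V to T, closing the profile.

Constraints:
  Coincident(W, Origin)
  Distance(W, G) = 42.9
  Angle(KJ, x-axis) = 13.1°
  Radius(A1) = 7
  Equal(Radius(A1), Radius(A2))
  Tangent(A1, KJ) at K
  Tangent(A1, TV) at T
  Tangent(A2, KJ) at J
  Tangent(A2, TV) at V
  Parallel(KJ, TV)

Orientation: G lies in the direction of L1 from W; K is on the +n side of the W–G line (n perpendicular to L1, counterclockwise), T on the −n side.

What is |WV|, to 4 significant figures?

43.47

The slot axis is L1's direction at 13.1°, so u = (cos 13.1°, sin 13.1°) = (0.9740, 0.2267) and n = (−sin 13.1°, cos 13.1°) = (-0.2267, 0.9740). W is at the origin and G lies 42.9 along u from W, so G = 42.9·u = (41.78, 9.723). Tangency of A1 to both parallel lines with radius 7.0 puts K and T at W ± 7.0·n: K = (-1.587, 6.818), T = (1.587, -6.818). Equal radii place J and V the same way about G: J = G + 7.0·n = (40.20, 16.54), V = G − 7.0·n = (43.37, 2.906). Then |WV| = |V − W| = 43.47.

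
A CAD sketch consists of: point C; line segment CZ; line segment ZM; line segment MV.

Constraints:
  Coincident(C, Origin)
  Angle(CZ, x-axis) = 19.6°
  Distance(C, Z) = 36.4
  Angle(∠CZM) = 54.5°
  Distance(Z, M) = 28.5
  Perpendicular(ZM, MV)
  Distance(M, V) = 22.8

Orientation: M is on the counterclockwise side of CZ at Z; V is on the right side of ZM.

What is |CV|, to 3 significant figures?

52.9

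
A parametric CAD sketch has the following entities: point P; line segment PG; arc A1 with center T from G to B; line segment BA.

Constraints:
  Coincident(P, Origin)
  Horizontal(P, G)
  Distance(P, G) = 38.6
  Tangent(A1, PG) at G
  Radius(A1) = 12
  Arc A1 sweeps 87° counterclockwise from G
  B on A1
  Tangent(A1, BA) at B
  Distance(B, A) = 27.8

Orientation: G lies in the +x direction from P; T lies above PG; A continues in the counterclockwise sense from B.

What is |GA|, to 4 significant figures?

41.38

P is at the origin; P and G share the same y with |PG| = 38.6 and G on the +x side, so G = (38.60, 0.000). Since A1 is tangent to PG there, TG ⟂ PG, so T = G + (0, 12) = (38.60, 12.00). On A1, G sits at bearing -90° from T; an 87° counterclockwise sweep puts B at bearing -3°, so B = T + 12.0·(cos -3°, sin -3°) = (50.58, 11.37). Tangency of A1 to BA means the radius TB is perpendicular to BA, so BA runs along (−sin -3°, cos -3°); with |BA| = 27.8, A = (52.04, 39.13). Then |GA| = |A − G| = 41.38.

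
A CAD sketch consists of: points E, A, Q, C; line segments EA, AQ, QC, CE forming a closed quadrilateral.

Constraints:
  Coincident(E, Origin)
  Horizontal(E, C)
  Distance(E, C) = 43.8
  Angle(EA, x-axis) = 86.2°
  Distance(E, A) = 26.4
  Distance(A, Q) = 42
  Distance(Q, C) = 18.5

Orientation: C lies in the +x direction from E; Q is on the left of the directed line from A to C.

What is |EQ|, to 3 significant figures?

46.8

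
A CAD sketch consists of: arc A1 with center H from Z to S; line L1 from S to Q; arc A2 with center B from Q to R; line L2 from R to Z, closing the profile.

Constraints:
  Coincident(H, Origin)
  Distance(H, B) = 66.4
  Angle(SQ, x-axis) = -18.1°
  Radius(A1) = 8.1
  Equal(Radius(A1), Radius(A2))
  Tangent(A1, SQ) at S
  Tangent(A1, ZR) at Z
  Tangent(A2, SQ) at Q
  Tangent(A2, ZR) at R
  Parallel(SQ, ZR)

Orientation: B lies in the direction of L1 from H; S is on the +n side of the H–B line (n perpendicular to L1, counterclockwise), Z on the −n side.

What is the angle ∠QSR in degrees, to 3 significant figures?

13.7°

Tangency of A1 to both parallel lines with radius 8.1 puts S and Z at H ± 8.1·n: S = (2.52, 7.70), Z = (-2.52, -7.70). Equal radii place Q and R the same way about B: Q = B + 8.1·n = (65.6, -12.9), R = B − 8.1·n = (60.6, -28.3). Then cos ∠QSR = SQ·SR / (|SQ||SR|), giving 13.7°.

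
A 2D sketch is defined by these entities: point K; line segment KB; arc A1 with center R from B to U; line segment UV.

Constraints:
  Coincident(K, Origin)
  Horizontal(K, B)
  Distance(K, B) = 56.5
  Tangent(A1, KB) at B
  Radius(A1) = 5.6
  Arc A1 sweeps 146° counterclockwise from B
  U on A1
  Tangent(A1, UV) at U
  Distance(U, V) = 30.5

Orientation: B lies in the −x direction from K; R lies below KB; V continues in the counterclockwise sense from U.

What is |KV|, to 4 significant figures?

43.87

On A1, B sits at bearing 90° from R; a 146° counterclockwise sweep puts U at bearing 236°, so U = R + 5.6·(cos 236°, sin 236°) = (-59.63, -10.24). A1 meets UV tangentially, so RU is at right angles to UV, so UV runs along (−sin 236°, cos 236°); with |UV| = 30.5, V = (-34.35, -27.30). Then |KV| = |V − K| = 43.87.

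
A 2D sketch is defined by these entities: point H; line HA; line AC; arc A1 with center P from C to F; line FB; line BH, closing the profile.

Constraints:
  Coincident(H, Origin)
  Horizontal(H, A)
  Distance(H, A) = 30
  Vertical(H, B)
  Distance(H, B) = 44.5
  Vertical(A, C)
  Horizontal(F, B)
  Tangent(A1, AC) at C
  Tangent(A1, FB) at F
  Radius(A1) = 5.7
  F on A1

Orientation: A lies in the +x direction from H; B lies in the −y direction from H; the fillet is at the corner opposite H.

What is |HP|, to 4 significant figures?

45.78

H is at the origin; HA is horizontal with |HA| = 30.0 and A on the +x side, so A = (30.00, 0.000). H and B share the same x with |HB| = 44.5 and B on the −y side, so B = (0.000, -44.50). The virtual corner opposite H is at (30.00, -44.50). Tangency of A1 to AC means the radius PC is perpendicular to AC and since A1 is tangent to FB there, PF ⟂ FB, with radius 5.7, so the center P sits 5.7 in from both sides at P = (24.30, -38.80). Then |HP| = |P − H| = 45.78.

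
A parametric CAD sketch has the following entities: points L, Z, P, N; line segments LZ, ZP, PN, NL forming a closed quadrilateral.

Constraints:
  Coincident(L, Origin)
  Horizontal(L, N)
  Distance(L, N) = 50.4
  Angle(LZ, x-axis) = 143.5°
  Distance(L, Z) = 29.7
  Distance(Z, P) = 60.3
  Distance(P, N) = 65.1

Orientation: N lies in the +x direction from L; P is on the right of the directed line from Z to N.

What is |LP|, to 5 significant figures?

38.604

L is at the origin; L and N share the same y with |LN| = 50.4 and N in +x, so N = (50.4, 0). LZ runs at 143.5° with |LZ| = 29.7, so Z = (-23.875, 17.666). P is determined by |ZP| = 60.3 and |PN| = 65.1 together: it lies at the intersection of circle(Z, 60.3) and circle(N, 65.1). With |ZN| = 76.347, the foot of the radical line on ZN is 34.231 from Z and the perpendicular offset is √(60.3² − 34.231²) = 49.642. Taking the right-of-ZN solution: P = (-2.0592, -38.549).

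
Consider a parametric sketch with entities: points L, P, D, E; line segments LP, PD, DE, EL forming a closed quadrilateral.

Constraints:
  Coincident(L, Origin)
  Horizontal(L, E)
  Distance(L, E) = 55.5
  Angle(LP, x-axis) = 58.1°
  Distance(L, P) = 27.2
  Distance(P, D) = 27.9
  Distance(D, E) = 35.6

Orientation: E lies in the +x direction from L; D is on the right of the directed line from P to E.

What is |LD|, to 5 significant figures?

20.583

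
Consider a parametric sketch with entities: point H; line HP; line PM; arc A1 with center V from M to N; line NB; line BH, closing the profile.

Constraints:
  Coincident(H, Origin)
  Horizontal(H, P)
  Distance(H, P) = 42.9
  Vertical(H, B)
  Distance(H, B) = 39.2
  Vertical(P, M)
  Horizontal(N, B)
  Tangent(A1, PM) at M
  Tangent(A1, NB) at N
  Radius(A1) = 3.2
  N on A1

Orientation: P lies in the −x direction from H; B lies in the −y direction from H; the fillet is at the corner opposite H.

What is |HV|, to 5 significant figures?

53.592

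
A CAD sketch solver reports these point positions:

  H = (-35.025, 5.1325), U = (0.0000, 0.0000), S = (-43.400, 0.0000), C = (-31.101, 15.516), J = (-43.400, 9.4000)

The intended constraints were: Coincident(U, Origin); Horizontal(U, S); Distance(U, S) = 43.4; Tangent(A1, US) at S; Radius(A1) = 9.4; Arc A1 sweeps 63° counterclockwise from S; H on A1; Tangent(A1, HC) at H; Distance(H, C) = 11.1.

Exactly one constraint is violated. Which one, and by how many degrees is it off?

Tangent(A1, HC) at H — off by 6.30°.

U = (0.00, 0.00) ✓; U.y = 0.00, S.y = 0.00 ✓; |US| = 43.40 ✓; ∠(JS, SU) = 90.00° ✓; |JS| = 9.400 ✓; bearing(J→H) − bearing(J→S) = 63.00° ✓; |JH| = 9.400 ✓; ∠(JH, HC) = 83.70° ✗; |HC| = 11.10 ✓.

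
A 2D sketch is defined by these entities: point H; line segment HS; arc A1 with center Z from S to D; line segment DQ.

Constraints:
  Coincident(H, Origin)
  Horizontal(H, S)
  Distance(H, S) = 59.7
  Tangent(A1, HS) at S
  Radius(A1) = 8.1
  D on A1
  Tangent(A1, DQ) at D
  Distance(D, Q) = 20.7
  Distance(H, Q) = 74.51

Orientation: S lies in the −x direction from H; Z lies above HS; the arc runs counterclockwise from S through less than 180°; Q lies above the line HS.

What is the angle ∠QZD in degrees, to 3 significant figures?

68.6°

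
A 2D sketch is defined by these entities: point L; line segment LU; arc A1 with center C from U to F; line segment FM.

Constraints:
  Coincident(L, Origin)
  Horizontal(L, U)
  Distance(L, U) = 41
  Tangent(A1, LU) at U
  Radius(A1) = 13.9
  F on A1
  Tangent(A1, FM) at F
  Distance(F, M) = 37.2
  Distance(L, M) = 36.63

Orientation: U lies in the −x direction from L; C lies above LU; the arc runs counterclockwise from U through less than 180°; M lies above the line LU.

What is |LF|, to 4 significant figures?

30.31

L is at the origin; L and U share the same y with |LU| = 41.0 and U on the −x side, so U = (-41.00, 0.000). Tangency of A1 to LU means the radius CU is perpendicular to LU, so C = U + (0, 13.9) = (-41.00, 13.90). Since CF ⟂ FM (tangency), |CM| = √(13.9² + 37.2²) = 39.71 regardless of where F sits on A1. So M lies on both circle(L, 36.63) and circle(C, 39.71); the above-LU intersection is M = (-7.857, 35.78). F is the foot of the tangent from M: F = (-29.77, 5.714).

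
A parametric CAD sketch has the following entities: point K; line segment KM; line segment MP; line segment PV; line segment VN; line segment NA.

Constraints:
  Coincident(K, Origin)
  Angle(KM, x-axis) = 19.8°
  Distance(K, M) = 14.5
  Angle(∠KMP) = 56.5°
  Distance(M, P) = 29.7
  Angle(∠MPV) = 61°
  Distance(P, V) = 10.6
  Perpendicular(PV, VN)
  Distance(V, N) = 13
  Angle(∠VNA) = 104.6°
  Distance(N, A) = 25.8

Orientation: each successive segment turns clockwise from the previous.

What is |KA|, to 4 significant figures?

36.03

The perpendicularity gives VN at right angles to PV, so VN runs at 47.30°; with |VN| = 13.0, N = (7.635, -7.201). ∠VNA = 104.6° gives NA at -28.10° from the x-axis; with |NA| = 25.8, A = (30.39, -19.35). Then |KA| = |A − K| = 36.03.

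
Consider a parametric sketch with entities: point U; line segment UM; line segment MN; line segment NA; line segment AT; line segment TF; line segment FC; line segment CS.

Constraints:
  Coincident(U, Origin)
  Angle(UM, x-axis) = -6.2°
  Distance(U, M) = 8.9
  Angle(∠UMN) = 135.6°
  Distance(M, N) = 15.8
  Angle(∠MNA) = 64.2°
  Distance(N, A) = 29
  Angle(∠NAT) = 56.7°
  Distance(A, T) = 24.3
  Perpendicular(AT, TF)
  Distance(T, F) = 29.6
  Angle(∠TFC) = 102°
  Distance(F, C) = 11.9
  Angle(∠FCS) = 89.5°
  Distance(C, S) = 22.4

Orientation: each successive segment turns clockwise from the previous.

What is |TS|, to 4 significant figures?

19.02

∠TFC = 102.0° gives FC at -97.70° from the x-axis; with |FC| = 11.9, C = (25.15, -18.88). ∠FCS = 89.5° gives CS at 171.8° from the x-axis; with |CS| = 22.4, S = (2.983, -15.69). Then |TS| = |S − T| = 19.02.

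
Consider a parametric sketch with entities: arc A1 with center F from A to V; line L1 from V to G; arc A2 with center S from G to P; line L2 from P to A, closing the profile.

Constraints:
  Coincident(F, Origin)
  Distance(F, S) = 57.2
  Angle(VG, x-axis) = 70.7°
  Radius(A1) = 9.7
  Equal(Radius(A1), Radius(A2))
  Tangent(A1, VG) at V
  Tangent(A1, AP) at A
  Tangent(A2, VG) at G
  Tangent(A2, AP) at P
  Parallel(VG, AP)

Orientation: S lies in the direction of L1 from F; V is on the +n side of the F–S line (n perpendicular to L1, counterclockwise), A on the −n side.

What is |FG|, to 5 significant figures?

58.017

The slot axis is L1's direction at 70.7°, so u = (cos 70.7°, sin 70.7°) = (0.33051, 0.94380) and n = (−sin 70.7°, cos 70.7°) = (-0.94380, 0.33051). F is at the origin and S lies 57.2 along u from F, so S = 57.2·u = (18.905, 53.985). Tangency of A1 to both parallel lines with radius 9.7 puts V and A at F ± 9.7·n: V = (-9.1549, 3.2060), A = (9.1549, -3.2060). Equal radii place G and P the same way about S: G = S + 9.7·n = (9.7506, 57.191), P = S − 9.7·n = (28.060, 50.779). Then |FG| = |G − F| = 58.017.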